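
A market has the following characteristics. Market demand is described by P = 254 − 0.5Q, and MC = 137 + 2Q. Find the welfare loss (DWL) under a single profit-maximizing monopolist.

Under competition P = MC: 254 − 0.5Q = 137 + 2Q ⇒ Q = 46.8, P = 230.6.
The monopolist equates marginal revenue to marginal cost: 254 − Q = 137 + 2Q, so Q = 39. From demand, P = 234.5.
CS = ½·(254 − 230.6)·46.8 = 547.56; PS = (230.6·46.8 − 137·46.8 − ½·2·46.8²) = 2190.24; TS = 2737.8.
CS = ½·(254 − 234.5)·39 = 380.25; PS = (234.5·39 − 137·39 − ½·2·39²) = 2281.5; TS = 2661.75.
DWL = 2737.8 − 2661.75 = 76.05.

DWL = 76.05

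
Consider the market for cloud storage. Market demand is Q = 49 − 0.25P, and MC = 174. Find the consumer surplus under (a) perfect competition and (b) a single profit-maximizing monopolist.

Competition: CS = 60.5; Monopoly: CS = 15.125

Inverting demand: P = 196 − 4Q.
Competitive firms price at marginal cost: P = 174, giving Q = 5.5.
CS = ½·(196 − 174)·5.5 = 60.5.
The monopolist equates marginal revenue to marginal cost: 196 − 8Q = 174, so Q = 2.75. From demand, P = 185.
CS = ½·(196 − 185)·2.75 = 15.125.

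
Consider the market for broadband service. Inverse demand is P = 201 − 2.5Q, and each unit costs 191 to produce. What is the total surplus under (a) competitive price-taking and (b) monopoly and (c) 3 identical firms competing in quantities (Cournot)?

Under competition P = MC = 191, so Q = (201 − 191)/2.5 = 4.
CS = ½·(201 − 191)·4 = 20; PS = (191 − 191)·4 = 0; TS = 20.
A monopolist chooses Q where MR = MC. MR = 201 − 5Q; setting this equal to 191 gives Q = 2 and P = 196.
CS = ½·(201 − 196)·2 = 5; PS = (196 − 191)·2 = 10; TS = 15.
In a 3-firm Cournot equilibrium, symmetry and the first-order condition give q = (201 − 191)/(10) = 1. So Q = 3 and P = 193.5.
CS = ½·(201 − 193.5)·3 = 11.25; PS = (193.5 − 191)·3 = 7.5; TS = 18.75.

Competition: TS = 20; Monopoly: TS = 15; Cournot: TS = 18.75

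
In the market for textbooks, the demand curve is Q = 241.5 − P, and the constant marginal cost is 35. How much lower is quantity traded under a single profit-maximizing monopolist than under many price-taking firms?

Q falls by 103.25

Inverting demand: P = 241.5 − Q.
Perfect competition: P = MC = 35, so 241.5 − Q = 35 and Q = 206.5.
A monopolist chooses Q where MR = MC. MR = 241.5 − 2Q; setting this equal to 35 gives Q = 103.25 and P = 138.25.
Change in quantity traded: 103.25 − 206.5 = −103.25.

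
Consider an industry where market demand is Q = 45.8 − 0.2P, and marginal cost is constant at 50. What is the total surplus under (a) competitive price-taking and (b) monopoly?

Inverting demand: P = 229 − 5Q.
Competitive firms price at marginal cost: P = 50, giving Q = 35.8.
CS = ½·(229 − 50)·35.8 = 3204.1; PS = (50 − 50)·35.8 = 0; TS = 3204.1.
Monopoly sets MR = MC: 229 − 10Q = 50 ⇒ Q = 17.9, P = 229 − 5·17.9 = 139.5.
CS = ½·(229 − 139.5)·17.9 = 801.025; PS = (139.5 − 50)·17.9 = 1602.05; TS = 2403.075.

Competition: TS = 3204.1; Monopoly: TS = 2403.075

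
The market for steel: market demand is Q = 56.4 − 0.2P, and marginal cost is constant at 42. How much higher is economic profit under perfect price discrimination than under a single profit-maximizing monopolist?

π rises by 2880

Inverting demand: P = 282 − 5Q.
Monopoly sets MR = MC: 282 − 10Q = 42 ⇒ Q = 24, P = 282 − 5·24 = 162.
Profit = (162 − 42)·24 = 2880.
A perfectly discriminating monopolist sells every unit with P(Q) ≥ MC(Q), so output equals the competitive quantity Q = 48. Each buyer pays their reservation price, so CS = 0 and the firm captures all surplus.
PS equals the full surplus area, 5760. Profit = 5760 = 5760.
Change in economic profit: 5760 − 2880 = 2880.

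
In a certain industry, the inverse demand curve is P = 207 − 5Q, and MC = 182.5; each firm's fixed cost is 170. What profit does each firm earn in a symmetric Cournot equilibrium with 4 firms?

Cournot with 4 identical firms: the symmetric best-response condition is 207 − 25q = 182.5. Each firm produces q = 0.98, total output Q = 3.92, price P = 187.4.
Each firm's profit = (187.4 − 182.5)·0.98 − 170 = −165.198.

π_i = −165.198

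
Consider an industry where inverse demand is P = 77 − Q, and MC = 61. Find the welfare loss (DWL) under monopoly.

Under competition P = MC = 61, so Q = (77 − 61)/1 = 16.
The monopolist equates marginal revenue to marginal cost: 77 − 2Q = 61, so Q = 8. From demand, P = 69.
DWL is the triangle between Q = 8 and Q = 16: ½·(16 − 8)·(69 − 61) = 32.

DWL = 32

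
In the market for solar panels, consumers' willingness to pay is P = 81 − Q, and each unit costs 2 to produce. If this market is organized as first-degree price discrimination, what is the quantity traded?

Under first-degree price discrimination the firm charges each unit its demand price and produces up to where P = MC, i.e. Q = 79. Consumer surplus is zero; producer surplus equals total surplus.

Q = 79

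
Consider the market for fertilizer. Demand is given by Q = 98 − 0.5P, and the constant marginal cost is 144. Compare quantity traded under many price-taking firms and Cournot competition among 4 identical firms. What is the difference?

Q falls by 5.2

Inverting demand: P = 196 − 2Q.
Perfect competition: P = MC = 144, so 196 − 2Q = 144 and Q = 26.
In a 4-firm Cournot equilibrium, symmetry and the first-order condition give q = (196 − 144)/(10) = 5.2. So Q = 20.8 and P = 154.4.
Change in quantity traded: 20.8 − 26 = −5.2.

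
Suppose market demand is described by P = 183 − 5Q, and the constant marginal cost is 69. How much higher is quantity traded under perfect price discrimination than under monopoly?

Quantity traded rises by 11.4

A monopolist chooses Q where MR = MC. MR = 183 − 10Q; setting this equal to 69 gives Q = 11.4 and P = 126.
With perfect price discrimination, output is the efficient level Q = 22.8 (where demand meets MC), but every buyer pays their willingness to pay: CS = 0 and PS = total surplus.
Change in quantity traded: 22.8 − 11.4 = 11.4.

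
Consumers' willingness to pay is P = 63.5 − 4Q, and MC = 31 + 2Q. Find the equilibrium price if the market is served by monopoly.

P = 50.5

The monopolist equates marginal revenue to marginal cost: 63.5 − 8Q = 31 + 2Q, so Q = 3.25. From demand, P = 50.5.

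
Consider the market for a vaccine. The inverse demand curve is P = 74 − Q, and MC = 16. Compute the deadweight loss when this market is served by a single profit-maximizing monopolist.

DWL = 420.5

Competitive firms price at marginal cost: P = 16, giving Q = 58.
The monopolist equates marginal revenue to marginal cost: 74 − 2Q = 16, so Q = 29. From demand, P = 45.
DWL is the triangle between Q = 29 and Q = 58: ½·(58 − 29)·(45 − 16) = 420.5.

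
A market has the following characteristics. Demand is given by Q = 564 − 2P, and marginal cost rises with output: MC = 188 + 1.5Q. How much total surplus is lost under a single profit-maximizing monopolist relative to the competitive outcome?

Inverting demand: P = 282 − 0.5Q.
Competitive equilibrium sets price equal to marginal cost: 282 − 0.5Q = 188 + 1.5Q, so Q = 47 and P = 258.5.
The monopolist equates marginal revenue to marginal cost: 282 − Q = 188 + 1.5Q, so Q = 37.6. From demand, P = 263.2.
CS = ½·(282 − 258.5)·47 = 552.25; PS = (258.5·47 − 188·47 − ½·1.5·47²) = 1656.75; TS = 2209.
CS = ½·(282 − 263.2)·37.6 = 353.44; PS = (263.2·37.6 − 188·37.6 − ½·1.5·37.6²) = 1767.2; TS = 2120.64.
DWL = 2209 − 2120.64 = 88.36.

DWL = 88.36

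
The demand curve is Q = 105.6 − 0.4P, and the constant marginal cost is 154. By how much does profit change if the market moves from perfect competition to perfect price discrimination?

π rises by 2420

Inverting demand: P = 264 − 2.5Q.
Competitive firms price at marginal cost: P = 154, giving Q = 44.
Profit = (154 − 154)·44 = 0.
Under first-degree price discrimination the firm charges each unit its demand price and produces up to where P = MC, i.e. Q = 44. Consumer surplus is zero; producer surplus equals total surplus.
PS equals the full surplus area, 2420. Profit = 2420 = 2420.
Change in profit: 2420 − 0 = 2420.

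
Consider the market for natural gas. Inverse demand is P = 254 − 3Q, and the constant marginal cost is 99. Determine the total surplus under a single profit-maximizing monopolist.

Monopoly sets MR = MC: 254 − 6Q = 99 ⇒ Q = 155/6, P = 254 − 3·155/6 = 176.5.
CS = ½·(254 − 176.5)·155/6 = 24025/24; PS = (176.5 − 99)·155/6 = 24025/12; TS = 3003.125.

TS = 3003.125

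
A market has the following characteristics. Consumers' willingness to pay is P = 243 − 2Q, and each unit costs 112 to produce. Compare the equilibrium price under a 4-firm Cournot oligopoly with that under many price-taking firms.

Cournot: P = 138.2; Competition: P = 112

Cournot with 4 identical firms: the symmetric best-response condition is 243 − 10q = 112. Each firm produces q = 13.1, total output Q = 52.4, price P = 138.2.
Competitive firms price at marginal cost: P = 112, giving Q = 65.5.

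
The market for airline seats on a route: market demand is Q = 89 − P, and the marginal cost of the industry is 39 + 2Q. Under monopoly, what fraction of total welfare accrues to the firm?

Inverting demand: P = 89 − Q.
Monopoly sets MR = MC: 89 − 2Q = 39 + 2Q ⇒ Q = 12.5, P = 89 − 12.5 = 76.5.
CS = ½·(89 − 76.5)·12.5 = 78.125.
PS = P·Q − VC(Q) = 76.5·12.5 − (39·12.5 + ½·2·12.5²) = 312.5.
Share captured = PS/TS = 312.5/390.625 = 0.8.

PS/TS = 0.8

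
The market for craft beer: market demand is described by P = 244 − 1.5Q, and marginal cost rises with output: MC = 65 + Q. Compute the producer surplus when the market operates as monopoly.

A monopolist chooses Q where MR = MC. MR = 244 − 3Q; setting this equal to 65 + Q gives Q = 44.75 and P = 176.875.
PS = P·Q − VC(Q) = 176.875·44.75 − (65·44.75 + ½·1·44.75²) = 4005.125.

PS = 4005.125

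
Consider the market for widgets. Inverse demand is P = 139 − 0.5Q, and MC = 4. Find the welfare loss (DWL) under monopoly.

DWL = 4556.25

Perfect competition: P = MC = 4, so 139 − 0.5Q = 4 and Q = 270.
A monopolist chooses Q where MR = MC. MR = 139 − Q; setting this equal to 4 gives Q = 135 and P = 71.5.
DWL is the triangle between Q = 135 and Q = 270: ½·(270 − 135)·(71.5 − 4) = 4556.25.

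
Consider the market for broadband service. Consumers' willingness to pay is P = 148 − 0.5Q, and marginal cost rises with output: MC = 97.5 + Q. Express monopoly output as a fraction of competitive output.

Q_m/Q_c = 0.75

Monopoly sets MR = MC: 148 − Q = 97.5 + Q ⇒ Q = 25.25, P = 148 − 0.5·25.25 = 135.375.
Competitive equilibrium sets price equal to marginal cost: 148 − 0.5Q = 97.5 + Q, so Q = 101/3 and P = 787/6.
Ratio Q_m/Q_c = 25.25/(101/3) = 0.75.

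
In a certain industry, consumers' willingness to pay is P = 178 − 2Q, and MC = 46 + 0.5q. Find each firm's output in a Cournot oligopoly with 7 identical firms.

Cournot with 7 identical firms: the symmetric best-response condition is 178 − 16q = 46 + 0.5q. Each firm produces q = 8, total output Q = 56, price P = 66.

q_i = 8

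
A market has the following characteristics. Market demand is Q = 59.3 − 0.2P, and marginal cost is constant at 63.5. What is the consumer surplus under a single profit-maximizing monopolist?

CS = 1357.225

Inverting demand: P = 296.5 − 5Q.
The monopolist equates marginal revenue to marginal cost: 296.5 − 10Q = 63.5, so Q = 23.3. From demand, P = 180.
CS = ½·(296.5 − 180)·23.3 = 1357.225.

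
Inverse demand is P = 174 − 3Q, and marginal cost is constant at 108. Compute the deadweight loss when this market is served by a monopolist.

DWL = 181.5

Perfect competition: P = MC = 108, so 174 − 3Q = 108 and Q = 22.
A monopolist chooses Q where MR = MC. MR = 174 − 6Q; setting this equal to 108 gives Q = 11 and P = 141.
DWL is the triangle between Q = 11 and Q = 22: ½·(22 − 11)·(141 − 108) = 181.5.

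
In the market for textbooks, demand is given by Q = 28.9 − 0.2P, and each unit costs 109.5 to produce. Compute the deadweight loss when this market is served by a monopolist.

DWL = 30.625

Inverting demand: P = 144.5 − 5Q.
Perfect competition: P = MC = 109.5, so 144.5 − 5Q = 109.5 and Q = 7.
A monopolist chooses Q where MR = MC. MR = 144.5 − 10Q; setting this equal to 109.5 gives Q = 3.5 and P = 127.
DWL is the triangle between Q = 3.5 and Q = 7: ½·(7 − 3.5)·(127 − 109.5) = 30.625.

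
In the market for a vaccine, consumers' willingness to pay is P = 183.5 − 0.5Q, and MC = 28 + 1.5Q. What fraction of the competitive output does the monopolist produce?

Q_m/Q_c = 0.8

The monopolist equates marginal revenue to marginal cost: 183.5 − Q = 28 + 1.5Q, so Q = 62.2. From demand, P = 152.4.
Competitive equilibrium sets price equal to marginal cost: 183.5 − 0.5Q = 28 + 1.5Q, so Q = 77.75 and P = 144.625.
Ratio Q_m/Q_c = 62.2/77.75 = 0.8.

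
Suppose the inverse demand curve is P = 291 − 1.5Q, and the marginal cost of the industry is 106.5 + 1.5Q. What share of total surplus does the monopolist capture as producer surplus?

Monopoly sets MR = MC: 291 − 3Q = 106.5 + 1.5Q ⇒ Q = 41, P = 291 − 1.5·41 = 229.5.
CS = ½·(291 − 229.5)·41 = 1260.75.
PS = P·Q − VC(Q) = 229.5·41 − (106.5·41 + ½·1.5·41²) = 3782.25.
Share captured = PS/TS = 3782.25/5043 = 0.75.

PS/TS = 0.75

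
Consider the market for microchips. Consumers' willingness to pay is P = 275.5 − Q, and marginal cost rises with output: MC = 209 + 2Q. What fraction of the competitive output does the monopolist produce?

The monopolist equates marginal revenue to marginal cost: 275.5 − 2Q = 209 + 2Q, so Q = 16.625. From demand, P = 258.875.
Under competition P = MC: 275.5 − Q = 209 + 2Q ⇒ Q = 133/6, P = 760/3.
Ratio Q_m/Q_c = 16.625/(133/6) = 0.75.

Q_m/Q_c = 0.75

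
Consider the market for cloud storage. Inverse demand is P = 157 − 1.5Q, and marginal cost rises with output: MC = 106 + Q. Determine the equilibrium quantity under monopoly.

A monopolist chooses Q where MR = MC. MR = 157 − 3Q; setting this equal to 106 + Q gives Q = 12.75 and P = 137.875.

Q = 12.75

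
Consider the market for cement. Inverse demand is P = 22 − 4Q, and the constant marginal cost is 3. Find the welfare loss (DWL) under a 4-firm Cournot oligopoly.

Perfect competition: P = MC = 3, so 22 − 4Q = 3 and Q = 4.75.
With 4 symmetric Cournot firms, each firm's FOC gives 22 − 20q = 3, so q = 0.95, Q = 4·0.95 = 3.8, and P = 6.8.
DWL is the triangle between Q = 3.8 and Q = 4.75: ½·(4.75 − 3.8)·(6.8 − 3) = 1.805.

DWL = 1.805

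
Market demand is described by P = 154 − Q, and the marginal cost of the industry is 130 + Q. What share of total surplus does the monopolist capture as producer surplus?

PS/TS = 0.75

The monopolist equates marginal revenue to marginal cost: 154 − 2Q = 130 + Q, so Q = 8. From demand, P = 146.
CS = ½·(154 − 146)·8 = 32.
PS = P·Q − VC(Q) = 146·8 − (130·8 + ½·1·8²) = 96.
Share captured = PS/TS = 96/128 = 0.75.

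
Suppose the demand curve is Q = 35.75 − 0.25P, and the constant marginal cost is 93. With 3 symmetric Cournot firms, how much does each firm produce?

Inverting demand: P = 143 − 4Q.
With 3 symmetric Cournot firms, each firm's FOC gives 143 − 16q = 93, so q = 3.125, Q = 3·3.125 = 9.375, and P = 105.5.

q_i = 3.125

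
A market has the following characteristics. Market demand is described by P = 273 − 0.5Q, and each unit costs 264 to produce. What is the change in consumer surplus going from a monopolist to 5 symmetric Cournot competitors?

CS rises by 36

A monopolist chooses Q where MR = MC. MR = 273 − Q; setting this equal to 264 gives Q = 9 and P = 268.5.
CS = ½·(273 − 268.5)·9 = 20.25.
Cournot with 5 identical firms: the symmetric best-response condition is 273 − 3q = 264. Each firm produces q = 3, total output Q = 15, price P = 265.5.
CS = ½·(273 − 265.5)·15 = 56.25.
Change in consumer surplus: 56.25 − 20.25 = 36.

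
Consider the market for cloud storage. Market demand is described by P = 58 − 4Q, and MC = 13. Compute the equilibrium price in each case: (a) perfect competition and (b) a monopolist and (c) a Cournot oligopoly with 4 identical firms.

Perfect competition: P = MC = 13, so 58 − 4Q = 13 and Q = 11.25.
A monopolist chooses Q where MR = MC. MR = 58 − 8Q; setting this equal to 13 gives Q = 5.625 and P = 35.5.
With 4 symmetric Cournot firms, each firm's FOC gives 58 − 20q = 13, so q = 2.25, Q = 4·2.25 = 9, and P = 22.

Competition: P = 13; Monopoly: P = 35.5; Cournot: P = 22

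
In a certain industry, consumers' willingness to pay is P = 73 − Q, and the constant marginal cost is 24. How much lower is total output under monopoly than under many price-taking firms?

Competitive firms price at marginal cost: P = 24, giving Q = 49.
Monopoly sets MR = MC: 73 − 2Q = 24 ⇒ Q = 24.5, P = 73 − 24.5 = 48.5.
Change in total output: 24.5 − 49 = −24.5.

Total output falls by 24.5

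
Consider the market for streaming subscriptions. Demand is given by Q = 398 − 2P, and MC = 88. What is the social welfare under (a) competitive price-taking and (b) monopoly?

Inverting demand: P = 199 − 0.5Q.
Perfect competition: P = MC = 88, so 199 − 0.5Q = 88 and Q = 222.
CS = ½·(199 − 88)·222 = 12321; PS = (88 − 88)·222 = 0; TS = 12321.
The monopolist equates marginal revenue to marginal cost: 199 − Q = 88, so Q = 111. From demand, P = 143.5.
CS = ½·(199 − 143.5)·111 = 3080.25; PS = (143.5 − 88)·111 = 6160.5; TS = 9240.75.

Competition: TS = 12321; Monopoly: TS = 9240.75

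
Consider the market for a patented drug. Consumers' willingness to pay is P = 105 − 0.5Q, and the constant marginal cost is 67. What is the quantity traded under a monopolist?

Q = 38

The monopolist equates marginal revenue to marginal cost: 105 − Q = 67, so Q = 38. From demand, P = 86.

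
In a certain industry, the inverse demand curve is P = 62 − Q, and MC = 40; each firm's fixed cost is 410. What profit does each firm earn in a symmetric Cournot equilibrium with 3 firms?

With 3 symmetric Cournot firms, each firm's FOC gives 62 − 4q = 40, so q = 5.5, Q = 3·5.5 = 16.5, and P = 45.5.
Each firm's profit = (45.5 − 40)·5.5 − 410 = −379.75.

π_i = −379.75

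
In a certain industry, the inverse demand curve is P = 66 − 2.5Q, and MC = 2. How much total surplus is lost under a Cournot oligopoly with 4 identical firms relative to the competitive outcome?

Perfect competition: P = MC = 2, so 66 − 2.5Q = 2 and Q = 25.6.
In a 4-firm Cournot equilibrium, symmetry and the first-order condition give q = (66 − 2)/(12.5) = 5.12. So Q = 20.48 and P = 14.8.
DWL is the triangle between Q = 20.48 and Q = 25.6: ½·(25.6 − 20.48)·(14.8 − 2) = 32.768.

DWL = 32.768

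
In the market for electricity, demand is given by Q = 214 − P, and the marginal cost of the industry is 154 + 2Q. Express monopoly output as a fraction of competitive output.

Inverting demand: P = 214 − Q.
The monopolist equates marginal revenue to marginal cost: 214 − 2Q = 154 + 2Q, so Q = 15. From demand, P = 199.
Under competition P = MC: 214 − Q = 154 + 2Q ⇒ Q = 20, P = 194.
Ratio Q_m/Q_c = 15/20 = 0.75.

Q_m/Q_c = 0.75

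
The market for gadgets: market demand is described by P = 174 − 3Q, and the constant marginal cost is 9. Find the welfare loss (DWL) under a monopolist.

DWL = 1134.375

Under competition P = MC = 9, so Q = (174 − 9)/3 = 55.
A monopolist chooses Q where MR = MC. MR = 174 − 6Q; setting this equal to 9 gives Q = 27.5 and P = 91.5.
DWL is the triangle between Q = 27.5 and Q = 55: ½·(55 − 27.5)·(91.5 − 9) = 1134.375.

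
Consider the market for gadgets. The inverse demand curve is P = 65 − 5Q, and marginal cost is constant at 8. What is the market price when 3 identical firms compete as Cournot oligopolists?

P = 22.25

With 3 symmetric Cournot firms, each firm's FOC gives 65 − 20q = 8, so q = 2.85, Q = 3·2.85 = 8.55, and P = 22.25.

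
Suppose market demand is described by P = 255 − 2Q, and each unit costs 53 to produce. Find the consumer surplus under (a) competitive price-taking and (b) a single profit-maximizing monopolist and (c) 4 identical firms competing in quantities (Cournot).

Competition: CS = 10201; Monopoly: CS = 2550.25; Cournot: CS = 6528.64

Under competition P = MC = 53, so Q = (255 − 53)/2 = 101.
CS = ½·(255 − 53)·101 = 10201.
The monopolist equates marginal revenue to marginal cost: 255 − 4Q = 53, so Q = 50.5. From demand, P = 154.
CS = ½·(255 − 154)·50.5 = 2550.25.
Cournot with 4 identical firms: the symmetric best-response condition is 255 − 10q = 53. Each firm produces q = 20.2, total output Q = 80.8, price P = 93.4.
CS = ½·(255 − 93.4)·80.8 = 6528.64.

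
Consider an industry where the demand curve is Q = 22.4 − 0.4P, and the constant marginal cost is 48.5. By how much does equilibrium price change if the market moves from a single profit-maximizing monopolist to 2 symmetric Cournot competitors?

Inverting demand: P = 56 − 2.5Q.
The monopolist equates marginal revenue to marginal cost: 56 − 5Q = 48.5, so Q = 1.5. From demand, P = 52.25.
In a 2-firm Cournot equilibrium, symmetry and the first-order condition give q = (56 − 48.5)/(7.5) = 1. So Q = 2 and P = 51.
Change in equilibrium price: 51 − 52.25 = −1.25.

P falls by 1.25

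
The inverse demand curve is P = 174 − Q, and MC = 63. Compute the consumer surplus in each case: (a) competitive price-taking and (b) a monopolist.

Competition: CS = 6160.5; Monopoly: CS = 1540.125

Perfect competition: P = MC = 63, so 174 − Q = 63 and Q = 111.
CS = ½·(174 − 63)·111 = 6160.5.
A monopolist chooses Q where MR = MC. MR = 174 − 2Q; setting this equal to 63 gives Q = 55.5 and P = 118.5.
CS = ½·(174 − 118.5)·55.5 = 1540.125.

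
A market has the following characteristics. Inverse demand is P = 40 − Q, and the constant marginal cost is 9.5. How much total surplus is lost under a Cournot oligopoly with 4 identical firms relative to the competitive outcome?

Perfect competition: P = MC = 9.5, so 40 − Q = 9.5 and Q = 30.5.
With 4 symmetric Cournot firms, each firm's FOC gives 40 − 5q = 9.5, so q = 6.1, Q = 4·6.1 = 24.4, and P = 15.6.
DWL is the triangle between Q = 24.4 and Q = 30.5: ½·(30.5 − 24.4)·(15.6 − 9.5) = 18.605.

DWL = 18.605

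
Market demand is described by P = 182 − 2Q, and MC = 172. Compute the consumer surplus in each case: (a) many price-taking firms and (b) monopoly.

Competition: CS = 25; Monopoly: CS = 6.25

Perfect competition: P = MC = 172, so 182 − 2Q = 172 and Q = 5.
CS = ½·(182 − 172)·5 = 25.
Monopoly sets MR = MC: 182 − 4Q = 172 ⇒ Q = 2.5, P = 182 − 2·2.5 = 177.
CS = ½·(182 − 177)·2.5 = 6.25.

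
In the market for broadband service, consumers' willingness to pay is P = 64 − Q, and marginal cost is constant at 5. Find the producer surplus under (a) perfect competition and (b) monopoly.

Competition: PS = 0; Monopoly: PS = 870.25

Under competition P = MC = 5, so Q = (64 − 5)/1 = 59.
PS = (5 − 5)·59 = 0.
The monopolist equates marginal revenue to marginal cost: 64 − 2Q = 5, so Q = 29.5. From demand, P = 34.5.
PS = (34.5 − 5)·29.5 = 870.25.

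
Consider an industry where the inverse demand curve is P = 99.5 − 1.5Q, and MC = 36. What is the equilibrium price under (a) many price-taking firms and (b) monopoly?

Competition: P = 36; Monopoly: P = 67.75

Under competition P = MC = 36, so Q = (99.5 − 36)/1.5 = 127/3.
A monopolist chooses Q where MR = MC. MR = 99.5 − 3Q; setting this equal to 36 gives Q = 127/6 and P = 67.75.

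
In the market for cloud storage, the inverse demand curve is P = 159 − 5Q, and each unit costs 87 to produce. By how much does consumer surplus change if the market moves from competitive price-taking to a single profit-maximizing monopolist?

Competitive firms price at marginal cost: P = 87, giving Q = 14.4.
CS = ½·(159 − 87)·14.4 = 518.4.
A monopolist chooses Q where MR = MC. MR = 159 − 10Q; setting this equal to 87 gives Q = 7.2 and P = 123.
CS = ½·(159 − 123)·7.2 = 129.6.
Change in consumer surplus: 129.6 − 518.4 = −388.8.

CS falls by 388.8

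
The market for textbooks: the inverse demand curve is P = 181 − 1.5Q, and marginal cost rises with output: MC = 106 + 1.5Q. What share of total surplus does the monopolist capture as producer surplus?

PS/TS = 0.75

The monopolist equates marginal revenue to marginal cost: 181 − 3Q = 106 + 1.5Q, so Q = 50/3. From demand, P = 156.
CS = ½·(181 − 156)·50/3 = 625/3.
PS = P·Q − VC(Q) = 156·50/3 − (106·50/3 + ½·1.5·(50/3)²) = 625.
Share captured = PS/TS = 625/(2500/3) = 0.75.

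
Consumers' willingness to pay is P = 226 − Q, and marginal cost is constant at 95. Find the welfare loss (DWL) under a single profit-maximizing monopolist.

DWL = 2145.125

Under competition P = MC = 95, so Q = (226 − 95)/1 = 131.
A monopolist chooses Q where MR = MC. MR = 226 − 2Q; setting this equal to 95 gives Q = 65.5 and P = 160.5.
DWL is the triangle between Q = 65.5 and Q = 131: ½·(131 − 65.5)·(160.5 − 95) = 2145.125.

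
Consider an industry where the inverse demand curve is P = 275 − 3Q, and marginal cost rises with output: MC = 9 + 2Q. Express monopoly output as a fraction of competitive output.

A monopolist chooses Q where MR = MC. MR = 275 − 6Q; setting this equal to 9 + 2Q gives Q = 33.25 and P = 175.25.
Competitive equilibrium sets price equal to marginal cost: 275 − 3Q = 9 + 2Q, so Q = 53.2 and P = 115.4.
Ratio Q_m/Q_c = 33.25/53.2 = 0.625.

Q_m/Q_c = 0.625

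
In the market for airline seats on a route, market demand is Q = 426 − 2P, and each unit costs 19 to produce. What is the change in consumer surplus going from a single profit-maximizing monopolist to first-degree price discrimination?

Inverting demand: P = 213 − 0.5Q.
The monopolist equates marginal revenue to marginal cost: 213 − Q = 19, so Q = 194. From demand, P = 116.
CS = ½·(213 − 116)·194 = 9409.
Under first-degree price discrimination the firm charges each unit its demand price and produces up to where P = MC, i.e. Q = 388. Consumer surplus is zero; producer surplus equals total surplus.
CS = 0.
Change in consumer surplus: 0 − 9409 = −9409.

CS falls by 9409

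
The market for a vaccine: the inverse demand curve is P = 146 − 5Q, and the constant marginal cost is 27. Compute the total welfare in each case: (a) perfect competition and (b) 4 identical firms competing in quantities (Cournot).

Competition: TS = 1416.1; Cournot: TS = 1359.456

Competitive firms price at marginal cost: P = 27, giving Q = 23.8.
CS = ½·(146 − 27)·23.8 = 1416.1; PS = (27 − 27)·23.8 = 0; TS = 1416.1.
With 4 symmetric Cournot firms, each firm's FOC gives 146 − 25q = 27, so q = 4.76, Q = 4·4.76 = 19.04, and P = 50.8.
CS = ½·(146 − 50.8)·19.04 = 906.304; PS = (50.8 − 27)·19.04 = 453.152; TS = 1359.456.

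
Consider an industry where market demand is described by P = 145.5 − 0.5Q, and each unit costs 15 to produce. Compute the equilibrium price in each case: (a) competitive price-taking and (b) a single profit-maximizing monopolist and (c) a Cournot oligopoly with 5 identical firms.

Under competition P = MC = 15, so Q = (145.5 − 15)/0.5 = 261.
Monopoly sets MR = MC: 145.5 − Q = 15 ⇒ Q = 130.5, P = 145.5 − 0.5·130.5 = 80.25.
In a 5-firm Cournot equilibrium, symmetry and the first-order condition give q = (145.5 − 15)/(3) = 43.5. So Q = 217.5 and P = 36.75.

Competition: P = 15; Monopoly: P = 80.25; Cournot: P = 36.75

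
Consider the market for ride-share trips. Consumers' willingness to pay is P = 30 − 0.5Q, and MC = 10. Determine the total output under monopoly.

Q = 20

Monopoly sets MR = MC: 30 − Q = 10 ⇒ Q = 20, P = 30 − 0.5·20 = 20.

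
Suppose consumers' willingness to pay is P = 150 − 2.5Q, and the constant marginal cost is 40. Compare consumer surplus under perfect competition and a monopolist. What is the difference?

Consumer surplus falls by 1815

Perfect competition: P = MC = 40, so 150 − 2.5Q = 40 and Q = 44.
CS = ½·(150 − 40)·44 = 2420.
A monopolist chooses Q where MR = MC. MR = 150 − 5Q; setting this equal to 40 gives Q = 22 and P = 95.
CS = ½·(150 − 95)·22 = 605.
Change in consumer surplus: 605 − 2420 = −1815.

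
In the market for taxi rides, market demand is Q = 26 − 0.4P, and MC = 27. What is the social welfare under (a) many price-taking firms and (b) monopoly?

Inverting demand: P = 65 − 2.5Q.
Competitive firms price at marginal cost: P = 27, giving Q = 15.2.
CS = ½·(65 − 27)·15.2 = 288.8; PS = (27 − 27)·15.2 = 0; TS = 288.8.
A monopolist chooses Q where MR = MC. MR = 65 − 5Q; setting this equal to 27 gives Q = 7.6 and P = 46.
CS = ½·(65 − 46)·7.6 = 72.2; PS = (46 − 27)·7.6 = 144.4; TS = 216.6.

Competition: TS = 288.8; Monopoly: TS = 216.6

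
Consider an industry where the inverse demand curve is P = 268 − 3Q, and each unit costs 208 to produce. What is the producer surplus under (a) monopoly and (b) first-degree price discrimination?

Monopoly sets MR = MC: 268 − 6Q = 208 ⇒ Q = 10, P = 268 − 3·10 = 238.
PS = (238 − 208)·10 = 300.
Under first-degree price discrimination the firm charges each unit its demand price and produces up to where P = MC, i.e. Q = 20. Consumer surplus is zero; producer surplus equals total surplus.
PS = ½·(268 − 208)·20 = 600.

Monopoly: PS = 300; Perfect PD: PS = 600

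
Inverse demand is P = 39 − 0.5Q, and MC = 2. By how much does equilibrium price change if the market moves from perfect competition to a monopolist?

Competitive firms price at marginal cost: P = 2, giving Q = 74.
A monopolist chooses Q where MR = MC. MR = 39 − Q; setting this equal to 2 gives Q = 37 and P = 20.5.
Change in equilibrium price: 20.5 − 2 = 18.5.

P rises by 18.5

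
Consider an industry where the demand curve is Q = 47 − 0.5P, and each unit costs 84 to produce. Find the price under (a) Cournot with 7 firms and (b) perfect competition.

Cournot: P = 85.25; Competition: P = 84

Inverting demand: P = 94 − 2Q.
With 7 symmetric Cournot firms, each firm's FOC gives 94 − 16q = 84, so q = 0.625, Q = 7·0.625 = 4.375, and P = 85.25.
Competitive firms price at marginal cost: P = 84, giving Q = 5.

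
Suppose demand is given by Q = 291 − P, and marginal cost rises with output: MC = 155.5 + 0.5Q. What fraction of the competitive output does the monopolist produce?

Inverting demand: P = 291 − Q.
A monopolist chooses Q where MR = MC. MR = 291 − 2Q; setting this equal to 155.5 + 0.5Q gives Q = 54.2 and P = 236.8.
Competitive equilibrium sets price equal to marginal cost: 291 − Q = 155.5 + 0.5Q, so Q = 271/3 and P = 602/3.
Ratio Q_m/Q_c = 54.2/(271/3) = 0.6.

Q_m/Q_c = 0.6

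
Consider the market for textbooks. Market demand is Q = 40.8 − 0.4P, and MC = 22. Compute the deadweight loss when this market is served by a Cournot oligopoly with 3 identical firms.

DWL = 80

Inverting demand: P = 102 − 2.5Q.
Competitive firms price at marginal cost: P = 22, giving Q = 32.
Cournot with 3 identical firms: the symmetric best-response condition is 102 − 10q = 22. Each firm produces q = 8, total output Q = 24, price P = 42.
DWL is the triangle between Q = 24 and Q = 32: ½·(32 − 24)·(42 − 22) = 80.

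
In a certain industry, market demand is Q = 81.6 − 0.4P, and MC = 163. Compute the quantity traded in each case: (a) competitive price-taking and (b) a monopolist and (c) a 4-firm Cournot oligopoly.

Inverting demand: P = 204 − 2.5Q.
Under competition P = MC = 163, so Q = (204 − 163)/2.5 = 16.4.
A monopolist chooses Q where MR = MC. MR = 204 − 5Q; setting this equal to 163 gives Q = 8.2 and P = 183.5.
With 4 symmetric Cournot firms, each firm's FOC gives 204 − 12.5q = 163, so q = 3.28, Q = 4·3.28 = 13.12, and P = 171.2.

Competition: Q = 16.4; Monopoly: Q = 8.2; Cournot: Q = 13.12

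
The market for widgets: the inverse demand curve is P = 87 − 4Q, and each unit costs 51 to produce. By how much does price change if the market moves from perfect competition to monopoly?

Under competition P = MC = 51, so Q = (87 − 51)/4 = 9.
Monopoly sets MR = MC: 87 − 8Q = 51 ⇒ Q = 4.5, P = 87 − 4·4.5 = 69.
Change in price: 69 − 51 = 18.

P rises by 18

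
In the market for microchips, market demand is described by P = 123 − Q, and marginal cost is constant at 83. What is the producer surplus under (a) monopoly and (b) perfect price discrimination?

Monopoly: PS = 400; Perfect PD: PS = 800

A monopolist chooses Q where MR = MC. MR = 123 − 2Q; setting this equal to 83 gives Q = 20 and P = 103.
PS = (103 − 83)·20 = 400.
With perfect price discrimination, output is the efficient level Q = 40 (where demand meets MC), but every buyer pays their willingness to pay: CS = 0 and PS = total surplus.
PS = ½·(123 − 83)·40 = 800.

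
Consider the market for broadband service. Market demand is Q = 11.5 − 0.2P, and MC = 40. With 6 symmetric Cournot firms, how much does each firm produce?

q_i = 0.5

Inverting demand: P = 57.5 − 5Q.
Cournot with 6 identical firms: the symmetric best-response condition is 57.5 − 35q = 40. Each firm produces q = 0.5, total output Q = 3, price P = 42.5.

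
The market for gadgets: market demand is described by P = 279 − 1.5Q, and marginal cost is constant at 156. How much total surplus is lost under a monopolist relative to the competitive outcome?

Perfect competition: P = MC = 156, so 279 − 1.5Q = 156 and Q = 82.
The monopolist equates marginal revenue to marginal cost: 279 − 3Q = 156, so Q = 41. From demand, P = 217.5.
DWL is the triangle between Q = 41 and Q = 82: ½·(82 − 41)·(217.5 − 156) = 1260.75.

DWL = 1260.75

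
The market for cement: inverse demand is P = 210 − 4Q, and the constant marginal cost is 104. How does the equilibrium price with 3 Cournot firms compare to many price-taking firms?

In a 3-firm Cournot equilibrium, symmetry and the first-order condition give q = (210 − 104)/(16) = 6.625. So Q = 19.875 and P = 130.5.
Competitive firms price at marginal cost: P = 104, giving Q = 26.5.

Cournot: P = 130.5; Competition: P = 104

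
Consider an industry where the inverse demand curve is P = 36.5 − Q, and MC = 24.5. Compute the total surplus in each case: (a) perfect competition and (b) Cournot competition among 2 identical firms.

Under competition P = MC = 24.5, so Q = (36.5 − 24.5)/1 = 12.
CS = ½·(36.5 − 24.5)·12 = 72; PS = (24.5 − 24.5)·12 = 0; TS = 72.
Cournot with 2 identical firms: the symmetric best-response condition is 36.5 − 3q = 24.5. Each firm produces q = 4, total output Q = 8, price P = 28.5.
CS = ½·(36.5 − 28.5)·8 = 32; PS = (28.5 − 24.5)·8 = 32; TS = 64.

Competition: TS = 72; Cournot: TS = 64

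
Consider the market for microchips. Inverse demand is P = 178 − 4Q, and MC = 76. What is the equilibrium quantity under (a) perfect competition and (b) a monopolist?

Competitive firms price at marginal cost: P = 76, giving Q = 25.5.
The monopolist equates marginal revenue to marginal cost: 178 − 8Q = 76, so Q = 12.75. From demand, P = 127.

Competition: Q = 25.5; Monopoly: Q = 12.75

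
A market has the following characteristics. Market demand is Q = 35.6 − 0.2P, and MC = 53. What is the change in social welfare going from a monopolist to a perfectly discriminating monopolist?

Social welfare rises by 390.625

Inverting demand: P = 178 − 5Q.
A monopolist chooses Q where MR = MC. MR = 178 − 10Q; setting this equal to 53 gives Q = 12.5 and P = 115.5.
CS = ½·(178 − 115.5)·12.5 = 390.625; PS = (115.5 − 53)·12.5 = 781.25; TS = 1171.875.
A perfectly discriminating monopolist sells every unit with P(Q) ≥ MC(Q), so output equals the competitive quantity Q = 25. Each buyer pays their reservation price, so CS = 0 and the firm captures all surplus.
TS = 1562.5 (equal to competitive TS).
Change in social welfare: 1562.5 − 1171.875 = 390.625.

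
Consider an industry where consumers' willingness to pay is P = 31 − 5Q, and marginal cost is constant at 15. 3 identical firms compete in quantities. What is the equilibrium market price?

P = 19

With 3 symmetric Cournot firms, each firm's FOC gives 31 − 20q = 15, so q = 0.8, Q = 3·0.8 = 2.4, and P = 19.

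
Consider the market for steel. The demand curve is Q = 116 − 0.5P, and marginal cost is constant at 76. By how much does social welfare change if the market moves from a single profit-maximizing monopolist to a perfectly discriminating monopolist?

TS rises by 1521

Inverting demand: P = 232 − 2Q.
Monopoly sets MR = MC: 232 − 4Q = 76 ⇒ Q = 39, P = 232 − 2·39 = 154.
CS = ½·(232 − 154)·39 = 1521; PS = (154 − 76)·39 = 3042; TS = 4563.
With perfect price discrimination, output is the efficient level Q = 78 (where demand meets MC), but every buyer pays their willingness to pay: CS = 0 and PS = total surplus.
TS = 6084 (equal to competitive TS).
Change in social welfare: 6084 − 4563 = 1521.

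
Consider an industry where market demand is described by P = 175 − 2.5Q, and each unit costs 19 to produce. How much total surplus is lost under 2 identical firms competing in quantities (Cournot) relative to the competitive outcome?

Perfect competition: P = MC = 19, so 175 − 2.5Q = 19 and Q = 62.4.
Cournot with 2 identical firms: the symmetric best-response condition is 175 − 7.5q = 19. Each firm produces q = 20.8, total output Q = 41.6, price P = 71.
DWL is the triangle between Q = 41.6 and Q = 62.4: ½·(62.4 − 41.6)·(71 − 19) = 540.8.

DWL = 540.8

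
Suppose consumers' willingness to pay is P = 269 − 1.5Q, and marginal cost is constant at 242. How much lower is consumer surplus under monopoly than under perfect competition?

Competitive firms price at marginal cost: P = 242, giving Q = 18.
CS = ½·(269 − 242)·18 = 243.
Monopoly sets MR = MC: 269 − 3Q = 242 ⇒ Q = 9, P = 269 − 1.5·9 = 255.5.
CS = ½·(269 − 255.5)·9 = 60.75.
Change in consumer surplus: 60.75 − 243 = −182.25.

CS falls by 182.25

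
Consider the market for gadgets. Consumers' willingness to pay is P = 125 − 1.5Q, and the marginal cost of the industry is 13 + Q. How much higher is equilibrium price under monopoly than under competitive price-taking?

Equilibrium price rises by 25.2

Under competition P = MC: 125 − 1.5Q = 13 + Q ⇒ Q = 44.8, P = 57.8.
Monopoly sets MR = MC: 125 − 3Q = 13 + Q ⇒ Q = 28, P = 125 − 1.5·28 = 83.
Change in equilibrium price: 83 − 57.8 = 25.2.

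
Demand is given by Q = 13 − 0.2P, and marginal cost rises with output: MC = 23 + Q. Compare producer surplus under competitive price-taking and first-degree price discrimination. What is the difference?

Inverting demand: P = 65 − 5Q.
Competitive equilibrium sets price equal to marginal cost: 65 − 5Q = 23 + Q, so Q = 7 and P = 30.
PS = P·Q − VC(Q) = 30·7 − (23·7 + ½·1·7²) = 24.5.
A perfectly discriminating monopolist sells every unit with P(Q) ≥ MC(Q), so output equals the competitive quantity Q = 7. Each buyer pays their reservation price, so CS = 0 and the firm captures all surplus.
PS = ½·(65 − 23)·7 = 147.
Change in producer surplus: 147 − 24.5 = 122.5.

Producer surplus rises by 122.5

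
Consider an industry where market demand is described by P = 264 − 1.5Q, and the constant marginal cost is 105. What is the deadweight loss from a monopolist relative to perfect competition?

DWL = 2106.75

Perfect competition: P = MC = 105, so 264 − 1.5Q = 105 and Q = 106.
The monopolist equates marginal revenue to marginal cost: 264 − 3Q = 105, so Q = 53. From demand, P = 184.5.
DWL is the triangle between Q = 53 and Q = 106: ½·(106 − 53)·(184.5 − 105) = 2106.75.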